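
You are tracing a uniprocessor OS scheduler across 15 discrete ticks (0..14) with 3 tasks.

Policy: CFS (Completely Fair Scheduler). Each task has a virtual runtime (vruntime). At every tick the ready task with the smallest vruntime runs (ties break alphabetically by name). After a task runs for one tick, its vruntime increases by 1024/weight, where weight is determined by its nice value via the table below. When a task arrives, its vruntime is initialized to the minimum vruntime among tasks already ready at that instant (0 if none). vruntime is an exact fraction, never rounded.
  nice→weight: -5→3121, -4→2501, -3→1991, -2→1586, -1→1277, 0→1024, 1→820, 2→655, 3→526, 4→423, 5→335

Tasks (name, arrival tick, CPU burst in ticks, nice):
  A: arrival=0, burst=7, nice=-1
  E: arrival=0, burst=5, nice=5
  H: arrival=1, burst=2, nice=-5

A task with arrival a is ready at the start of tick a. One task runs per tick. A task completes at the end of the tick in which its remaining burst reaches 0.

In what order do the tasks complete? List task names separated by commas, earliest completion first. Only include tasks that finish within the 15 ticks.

completion order = H, A, E

t=0: vr[A=0 E=0] → run A
t=1: vr[A=1024/1277 E=0 H=0] → run E
t=2: vr[A=1024/1277 E=1024/335 H=0] → run H
t=3: vr[A=1024/1277 E=1024/335 H=1024/3121] → run H
t=4: vr[A=1024/1277 E=1024/335] → run A
t=5: vr[A=2048/1277 E=1024/335] → run A
t=6: vr[A=3072/1277 E=1024/335] → run A
t=7: vr[A=4096/1277 E=1024/335] → run E
t=8: vr[A=4096/1277 E=2048/335] → run A
t=9: vr[A=5120/1277 E=2048/335] → run A
t=10: vr[A=6144/1277 E=2048/335] → run A
t=11: vr[E=2048/335] → run E
t=12: vr[E=3072/335] → run E
t=13: vr[E=4096/335] → run E
t=14: (idle)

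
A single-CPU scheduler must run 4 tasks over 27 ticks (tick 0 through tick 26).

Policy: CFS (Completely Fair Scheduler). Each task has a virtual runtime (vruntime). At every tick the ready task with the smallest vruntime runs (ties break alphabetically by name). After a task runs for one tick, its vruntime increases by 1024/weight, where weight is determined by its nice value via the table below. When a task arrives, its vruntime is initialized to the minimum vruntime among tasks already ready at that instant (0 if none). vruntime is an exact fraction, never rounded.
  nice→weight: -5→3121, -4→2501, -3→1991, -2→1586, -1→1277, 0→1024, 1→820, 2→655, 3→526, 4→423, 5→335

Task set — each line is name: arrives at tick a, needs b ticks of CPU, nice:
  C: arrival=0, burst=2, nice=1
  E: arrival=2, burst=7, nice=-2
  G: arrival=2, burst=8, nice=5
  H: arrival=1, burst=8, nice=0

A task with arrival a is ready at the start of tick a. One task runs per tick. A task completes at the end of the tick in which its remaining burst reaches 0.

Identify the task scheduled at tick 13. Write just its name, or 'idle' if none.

running at tick 13 = E

t=0: vr[C=0] → run C
t=1: vr[C=256/205 H=256/205] → run C
t=2: vr[E=256/205 G=256/205 H=256/205] → run E
t=3: vr[E=307968/162565 G=256/205 H=256/205] → run G
t=4: vr[E=307968/162565 G=59136/13735 H=256/205] → run H
t=5: vr[E=307968/162565 G=59136/13735 H=461/205] → run E
t=6: vr[E=412928/162565 G=59136/13735 H=461/205] → run H
t=7: vr[E=412928/162565 G=59136/13735 H=666/205] → run E
t=8: vr[E=517888/162565 G=59136/13735 H=666/205] → run E
t=9: vr[E=622848/162565 G=59136/13735 H=666/205] → run H
t=10: vr[E=622848/162565 G=59136/13735 H=871/205] → run E
t=11: vr[E=727808/162565 G=59136/13735 H=871/205] → run H
t=12: vr[E=727808/162565 G=59136/13735 H=1076/205] → run G
t=13: vr[E=727808/162565 G=20224/2747 H=1076/205] → run E
t=14: vr[E=832768/162565 G=20224/2747 H=1076/205] → run E
t=15: vr[G=20224/2747 H=1076/205] → run H
t=16: vr[G=20224/2747 H=1281/205] → run H
t=17: vr[G=20224/2747 H=1486/205] → run H
t=18: vr[G=20224/2747 H=1691/205] → run G
t=19: vr[G=143104/13735 H=1691/205] → run H
t=20: vr[G=143104/13735] → run G
t=21: vr[G=185088/13735] → run G
t=22: vr[G=227072/13735] → run G
t=23: vr[G=269056/13735] → run G
t=24: vr[G=62208/2747] → run G
t=25: (idle)
t=26: (idle)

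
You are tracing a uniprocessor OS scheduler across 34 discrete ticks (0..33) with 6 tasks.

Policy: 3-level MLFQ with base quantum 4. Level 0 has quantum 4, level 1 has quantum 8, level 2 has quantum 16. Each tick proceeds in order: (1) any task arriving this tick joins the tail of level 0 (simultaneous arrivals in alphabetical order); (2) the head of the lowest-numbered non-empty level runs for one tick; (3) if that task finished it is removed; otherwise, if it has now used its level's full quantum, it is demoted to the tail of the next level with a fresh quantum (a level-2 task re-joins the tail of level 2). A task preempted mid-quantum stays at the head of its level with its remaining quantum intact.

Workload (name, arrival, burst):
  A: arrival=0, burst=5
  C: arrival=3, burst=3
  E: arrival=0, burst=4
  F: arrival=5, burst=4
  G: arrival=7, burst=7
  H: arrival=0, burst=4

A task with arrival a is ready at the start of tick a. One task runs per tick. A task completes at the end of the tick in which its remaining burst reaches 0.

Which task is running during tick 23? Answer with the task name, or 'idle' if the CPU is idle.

running at tick 23 = A

t=0: L0/L1/L2 = AEH/-/- → run A
t=1: L0/L1/L2 = AEH/-/- → run A
t=2: L0/L1/L2 = AEH/-/- → run A
t=3: L0/L1/L2 = AEHC/-/- → run A
t=4: L0/L1/L2 = EHC/A/- → run E
t=5: L0/L1/L2 = EHCF/A/- → run E
t=6: L0/L1/L2 = EHCF/A/- → run E
t=7: L0/L1/L2 = EHCFG/A/- → run E
t=8: L0/L1/L2 = HCFG/A/- → run H
t=9: L0/L1/L2 = HCFG/A/- → run H
t=10: L0/L1/L2 = HCFG/A/- → run H
t=11: L0/L1/L2 = HCFG/A/- → run H
t=12: L0/L1/L2 = CFG/A/- → run C
t=13: L0/L1/L2 = CFG/A/- → run C
t=14: L0/L1/L2 = CFG/A/- → run C
t=15: L0/L1/L2 = FG/A/- → run F
t=16: L0/L1/L2 = FG/A/- → run F
t=17: L0/L1/L2 = FG/A/- → run F
t=18: L0/L1/L2 = FG/A/- → run F
t=19: L0/L1/L2 = G/A/- → run G
t=20: L0/L1/L2 = G/A/- → run G
t=21: L0/L1/L2 = G/A/- → run G
t=22: L0/L1/L2 = G/A/- → run G
t=23: L0/L1/L2 = -/AG/- → run A
t=24: L0/L1/L2 = -/G/- → run G
t=25: L0/L1/L2 = -/G/- → run G
t=26: L0/L1/L2 = -/G/- → run G
t=27: (idle)
t=28: (idle)
t=29: (idle)
t=30: (idle)
t=31: (idle)
t=32: (idle)
t=33: (idle)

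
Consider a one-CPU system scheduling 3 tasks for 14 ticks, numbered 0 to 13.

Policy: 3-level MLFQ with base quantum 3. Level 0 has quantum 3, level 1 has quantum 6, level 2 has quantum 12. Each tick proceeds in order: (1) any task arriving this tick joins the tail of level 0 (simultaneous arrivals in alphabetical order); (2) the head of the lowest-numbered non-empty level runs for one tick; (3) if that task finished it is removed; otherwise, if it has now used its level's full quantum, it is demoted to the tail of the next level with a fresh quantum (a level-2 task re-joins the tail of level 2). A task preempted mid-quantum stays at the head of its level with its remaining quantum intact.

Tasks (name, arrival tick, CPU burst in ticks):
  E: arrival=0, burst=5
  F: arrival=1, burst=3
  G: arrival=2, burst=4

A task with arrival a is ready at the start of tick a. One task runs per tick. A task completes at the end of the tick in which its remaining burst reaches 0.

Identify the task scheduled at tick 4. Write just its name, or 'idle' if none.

t=0: L0/L1/L2 = E/-/- → run E
t=1: L0/L1/L2 = EF/-/- → run E
t=2: L0/L1/L2 = EFG/-/- → run E
t=3: L0/L1/L2 = FG/E/- → run F
t=4: L0/L1/L2 = FG/E/- → run F
t=5: L0/L1/L2 = FG/E/- → run F
t=6: L0/L1/L2 = G/E/- → run G
t=7: L0/L1/L2 = G/E/- → run G
t=8: L0/L1/L2 = G/E/- → run G
t=9: L0/L1/L2 = -/EG/- → run E
t=10: L0/L1/L2 = -/EG/- → run E
t=11: L0/L1/L2 = -/G/- → run G
t=12: (idle)
t=13: (idle)

running at tick 4 = F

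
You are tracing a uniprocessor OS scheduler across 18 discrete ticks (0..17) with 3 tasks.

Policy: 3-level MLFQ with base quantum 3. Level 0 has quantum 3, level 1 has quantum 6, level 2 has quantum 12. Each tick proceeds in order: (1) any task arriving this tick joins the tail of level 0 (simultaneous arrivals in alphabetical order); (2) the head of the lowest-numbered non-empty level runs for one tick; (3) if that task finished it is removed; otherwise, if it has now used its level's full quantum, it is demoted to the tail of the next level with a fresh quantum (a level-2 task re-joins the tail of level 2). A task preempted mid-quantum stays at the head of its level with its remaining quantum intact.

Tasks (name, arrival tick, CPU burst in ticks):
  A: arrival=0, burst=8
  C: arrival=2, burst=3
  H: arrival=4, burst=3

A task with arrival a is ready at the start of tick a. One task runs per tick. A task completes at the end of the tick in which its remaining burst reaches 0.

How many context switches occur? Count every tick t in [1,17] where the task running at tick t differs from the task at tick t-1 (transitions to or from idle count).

t=0: L0/L1/L2 = A/-/- → run A
t=1: L0/L1/L2 = A/-/- → run A
t=2: L0/L1/L2 = AC/-/- → run A
t=3: L0/L1/L2 = C/A/- → run C
t=4: L0/L1/L2 = CH/A/- → run C
t=5: L0/L1/L2 = CH/A/- → run C
t=6: L0/L1/L2 = H/A/- → run H
t=7: L0/L1/L2 = H/A/- → run H
t=8: L0/L1/L2 = H/A/- → run H
t=9: L0/L1/L2 = -/A/- → run A
t=10: L0/L1/L2 = -/A/- → run A
t=11: L0/L1/L2 = -/A/- → run A
t=12: L0/L1/L2 = -/A/- → run A
t=13: L0/L1/L2 = -/A/- → run A
t=14: (idle)
t=15: (idle)
t=16: (idle)
t=17: (idle)

context switches = 4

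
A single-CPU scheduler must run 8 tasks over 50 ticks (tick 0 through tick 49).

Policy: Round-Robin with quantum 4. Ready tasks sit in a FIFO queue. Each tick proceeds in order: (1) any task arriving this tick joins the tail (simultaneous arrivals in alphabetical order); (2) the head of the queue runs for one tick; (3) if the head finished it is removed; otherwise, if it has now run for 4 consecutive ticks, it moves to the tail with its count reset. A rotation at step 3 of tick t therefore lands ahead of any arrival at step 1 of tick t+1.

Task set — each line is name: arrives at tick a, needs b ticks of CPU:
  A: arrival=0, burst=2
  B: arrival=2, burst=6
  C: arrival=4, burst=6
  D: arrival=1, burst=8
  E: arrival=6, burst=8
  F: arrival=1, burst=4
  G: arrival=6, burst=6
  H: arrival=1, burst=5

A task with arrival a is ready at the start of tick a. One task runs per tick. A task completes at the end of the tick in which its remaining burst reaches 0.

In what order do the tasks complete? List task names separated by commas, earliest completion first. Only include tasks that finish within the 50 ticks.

t=0: queue=[A] q_used=0 → run A
t=1: queue=[A,D,F,H] q_used=1 → run A
t=2: queue=[D,F,H,B] q_used=0 → run D
t=3: queue=[D,F,H,B] q_used=1 → run D
t=4: queue=[D,F,H,B,C] q_used=2 → run D
t=5: queue=[D,F,H,B,C] q_used=3 → run D
t=6: queue=[F,H,B,C,D,E,G] q_used=0 → run F
t=7: queue=[F,H,B,C,D,E,G] q_used=1 → run F
t=8: queue=[F,H,B,C,D,E,G] q_used=2 → run F
t=9: queue=[F,H,B,C,D,E,G] q_used=3 → run F
t=10: queue=[H,B,C,D,E,G] q_used=0 → run H
t=11: queue=[H,B,C,D,E,G] q_used=1 → run H
t=12: queue=[H,B,C,D,E,G] q_used=2 → run H
t=13: queue=[H,B,C,D,E,G] q_used=3 → run H
t=14: queue=[B,C,D,E,G,H] q_used=0 → run B
t=15: queue=[B,C,D,E,G,H] q_used=1 → run B
t=16: queue=[B,C,D,E,G,H] q_used=2 → run B
t=17: queue=[B,C,D,E,G,H] q_used=3 → run B
t=18: queue=[C,D,E,G,H,B] q_used=0 → run C
t=19: queue=[C,D,E,G,H,B] q_used=1 → run C
t=20: queue=[C,D,E,G,H,B] q_used=2 → run C
t=21: queue=[C,D,E,G,H,B] q_used=3 → run C
t=22: queue=[D,E,G,H,B,C] q_used=0 → run D
t=23: queue=[D,E,G,H,B,C] q_used=1 → run D
t=24: queue=[D,E,G,H,B,C] q_used=2 → run D
t=25: queue=[D,E,G,H,B,C] q_used=3 → run D
t=26: queue=[E,G,H,B,C] q_used=0 → run E
t=27: queue=[E,G,H,B,C] q_used=1 → run E
t=28: queue=[E,G,H,B,C] q_used=2 → run E
t=29: queue=[E,G,H,B,C] q_used=3 → run E
t=30: queue=[G,H,B,C,E] q_used=0 → run G
t=31: queue=[G,H,B,C,E] q_used=1 → run G
t=32: queue=[G,H,B,C,E] q_used=2 → run G
t=33: queue=[G,H,B,C,E] q_used=3 → run G
t=34: queue=[H,B,C,E,G] q_used=0 → run H
t=35: queue=[B,C,E,G] q_used=0 → run B
t=36: queue=[B,C,E,G] q_used=1 → run B
t=37: queue=[C,E,G] q_used=0 → run C
t=38: queue=[C,E,G] q_used=1 → run C
t=39: queue=[E,G] q_used=0 → run E
t=40: queue=[E,G] q_used=1 → run E
t=41: queue=[E,G] q_used=2 → run E
t=42: queue=[E,G] q_used=3 → run E
t=43: queue=[G] q_used=0 → run G
t=44: queue=[G] q_used=1 → run G
t=45: (idle)
t=46: (idle)
t=47: (idle)
t=48: (idle)
t=49: (idle)

completion order = A, F, D, H, B, C, E, G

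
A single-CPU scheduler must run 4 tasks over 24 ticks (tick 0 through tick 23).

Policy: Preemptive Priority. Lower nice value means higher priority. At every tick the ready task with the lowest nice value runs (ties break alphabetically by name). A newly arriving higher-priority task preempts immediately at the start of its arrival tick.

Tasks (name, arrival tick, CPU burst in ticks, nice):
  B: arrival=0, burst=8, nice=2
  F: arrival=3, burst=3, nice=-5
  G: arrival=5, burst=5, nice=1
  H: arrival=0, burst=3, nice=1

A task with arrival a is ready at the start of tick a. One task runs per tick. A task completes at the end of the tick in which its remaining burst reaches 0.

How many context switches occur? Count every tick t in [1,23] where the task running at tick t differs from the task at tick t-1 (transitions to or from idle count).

context switches = 4

t=0: ready={B,H} → run H
t=1: ready={B,H} → run H
t=2: ready={B,H} → run H
t=3: ready={B,F} → run F
t=4: ready={B,F} → run F
t=5: ready={B,F,G} → run F
t=6: ready={B,G} → run G
t=7: ready={B,G} → run G
t=8: ready={B,G} → run G
t=9: ready={B,G} → run G
t=10: ready={B,G} → run G
t=11: ready={B} → run B
t=12: ready={B} → run B
t=13: ready={B} → run B
t=14: ready={B} → run B
t=15: ready={B} → run B
t=16: ready={B} → run B
t=17: ready={B} → run B
t=18: ready={B} → run B
t=19: (idle)
t=20: (idle)
t=21: (idle)
t=22: (idle)
t=23: (idle)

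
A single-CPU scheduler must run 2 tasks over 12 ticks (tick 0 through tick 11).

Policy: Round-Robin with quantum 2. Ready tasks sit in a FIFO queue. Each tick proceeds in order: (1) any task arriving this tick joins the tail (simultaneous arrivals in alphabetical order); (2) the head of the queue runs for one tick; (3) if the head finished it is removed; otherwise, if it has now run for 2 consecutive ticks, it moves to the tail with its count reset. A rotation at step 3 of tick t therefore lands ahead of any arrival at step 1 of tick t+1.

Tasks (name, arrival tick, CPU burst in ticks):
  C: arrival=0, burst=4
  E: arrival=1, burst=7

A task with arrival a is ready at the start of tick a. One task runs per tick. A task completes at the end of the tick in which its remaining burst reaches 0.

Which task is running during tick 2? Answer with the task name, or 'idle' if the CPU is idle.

t=0: queue=[C] q_used=0 → run C
t=1: queue=[C,E] q_used=1 → run C
t=2: queue=[E,C] q_used=0 → run E
t=3: queue=[E,C] q_used=1 → run E
t=4: queue=[C,E] q_used=0 → run C
t=5: queue=[C,E] q_used=1 → run C
t=6: queue=[E] q_used=0 → run E
t=7: queue=[E] q_used=1 → run E
t=8: queue=[E] q_used=0 → run E
t=9: queue=[E] q_used=1 → run E
t=10: queue=[E] q_used=0 → run E
t=11: (idle)

running at tick 2 = E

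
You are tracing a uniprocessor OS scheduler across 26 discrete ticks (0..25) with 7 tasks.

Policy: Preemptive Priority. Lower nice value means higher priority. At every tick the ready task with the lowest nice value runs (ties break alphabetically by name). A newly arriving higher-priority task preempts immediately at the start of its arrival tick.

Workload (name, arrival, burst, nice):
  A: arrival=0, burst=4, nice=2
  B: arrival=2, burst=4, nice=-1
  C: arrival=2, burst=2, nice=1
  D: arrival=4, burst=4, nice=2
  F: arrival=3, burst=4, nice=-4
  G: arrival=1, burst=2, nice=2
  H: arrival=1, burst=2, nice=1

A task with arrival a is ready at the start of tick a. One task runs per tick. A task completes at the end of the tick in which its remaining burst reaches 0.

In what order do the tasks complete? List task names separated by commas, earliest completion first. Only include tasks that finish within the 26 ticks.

t=0: ready={A} → run A
t=1: ready={A,G,H} → run H
t=2: ready={A,B,C,G,H} → run B
t=3: ready={A,B,C,F,G,H} → run F
t=4: ready={A,B,C,D,F,G,H} → run F
t=5: ready={A,B,C,D,F,G,H} → run F
t=6: ready={A,B,C,D,F,G,H} → run F
t=7: ready={A,B,C,D,G,H} → run B
t=8: ready={A,B,C,D,G,H} → run B
t=9: ready={A,B,C,D,G,H} → run B
t=10: ready={A,C,D,G,H} → run C
t=11: ready={A,C,D,G,H} → run C
t=12: ready={A,D,G,H} → run H
t=13: ready={A,D,G} → run A
t=14: ready={A,D,G} → run A
t=15: ready={A,D,G} → run A
t=16: ready={D,G} → run D
t=17: ready={D,G} → run D
t=18: ready={D,G} → run D
t=19: ready={D,G} → run D
t=20: ready={G} → run G
t=21: ready={G} → run G
t=22: (idle)
t=23: (idle)
t=24: (idle)
t=25: (idle)

completion order = F, B, C, H, A, D, G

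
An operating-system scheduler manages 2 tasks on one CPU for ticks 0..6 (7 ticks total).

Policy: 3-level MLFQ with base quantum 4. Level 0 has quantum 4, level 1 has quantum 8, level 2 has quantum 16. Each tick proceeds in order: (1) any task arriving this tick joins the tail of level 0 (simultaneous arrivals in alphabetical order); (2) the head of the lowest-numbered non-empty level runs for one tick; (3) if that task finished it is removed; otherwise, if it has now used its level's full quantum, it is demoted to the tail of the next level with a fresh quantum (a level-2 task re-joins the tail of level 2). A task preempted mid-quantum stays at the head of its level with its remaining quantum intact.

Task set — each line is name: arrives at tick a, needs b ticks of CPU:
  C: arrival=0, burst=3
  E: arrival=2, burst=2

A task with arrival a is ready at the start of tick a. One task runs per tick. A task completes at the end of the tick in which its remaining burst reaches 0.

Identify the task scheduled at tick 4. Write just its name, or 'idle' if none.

t=0: L0/L1/L2 = C/-/- → run C
t=1: L0/L1/L2 = C/-/- → run C
t=2: L0/L1/L2 = CE/-/- → run C
t=3: L0/L1/L2 = E/-/- → run E
t=4: L0/L1/L2 = E/-/- → run E
t=5: (idle)
t=6: (idle)

running at tick 4 = E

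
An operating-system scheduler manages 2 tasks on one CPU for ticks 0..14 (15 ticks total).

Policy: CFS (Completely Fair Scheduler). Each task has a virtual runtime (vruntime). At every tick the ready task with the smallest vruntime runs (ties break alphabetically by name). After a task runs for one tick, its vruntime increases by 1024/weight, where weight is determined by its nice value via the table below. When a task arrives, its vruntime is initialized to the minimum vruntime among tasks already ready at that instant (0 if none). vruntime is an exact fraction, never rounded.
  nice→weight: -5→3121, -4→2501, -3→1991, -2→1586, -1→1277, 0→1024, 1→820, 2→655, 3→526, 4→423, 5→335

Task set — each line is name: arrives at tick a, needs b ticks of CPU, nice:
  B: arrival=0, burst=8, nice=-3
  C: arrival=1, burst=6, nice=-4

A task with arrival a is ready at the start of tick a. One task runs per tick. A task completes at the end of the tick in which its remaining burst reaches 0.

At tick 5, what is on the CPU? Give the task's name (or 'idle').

running at tick 5 = C

t=0: vr[B=0] → run B
t=1: vr[B=1024/1991 C=1024/1991] → run B
t=2: vr[B=2048/1991 C=1024/1991] → run C
t=3: vr[B=2048/1991 C=4599808/4979491] → run C
t=4: vr[B=2048/1991 C=6638592/4979491] → run B
t=5: vr[B=3072/1991 C=6638592/4979491] → run C
t=6: vr[B=3072/1991 C=8677376/4979491] → run B
t=7: vr[B=4096/1991 C=8677376/4979491] → run C
t=8: vr[B=4096/1991 C=10716160/4979491] → run B
t=9: vr[B=5120/1991 C=10716160/4979491] → run C
t=10: vr[B=5120/1991 C=12754944/4979491] → run C
t=11: vr[B=5120/1991] → run B
t=12: vr[B=6144/1991] → run B
t=13: vr[B=7168/1991] → run B
t=14: (idle)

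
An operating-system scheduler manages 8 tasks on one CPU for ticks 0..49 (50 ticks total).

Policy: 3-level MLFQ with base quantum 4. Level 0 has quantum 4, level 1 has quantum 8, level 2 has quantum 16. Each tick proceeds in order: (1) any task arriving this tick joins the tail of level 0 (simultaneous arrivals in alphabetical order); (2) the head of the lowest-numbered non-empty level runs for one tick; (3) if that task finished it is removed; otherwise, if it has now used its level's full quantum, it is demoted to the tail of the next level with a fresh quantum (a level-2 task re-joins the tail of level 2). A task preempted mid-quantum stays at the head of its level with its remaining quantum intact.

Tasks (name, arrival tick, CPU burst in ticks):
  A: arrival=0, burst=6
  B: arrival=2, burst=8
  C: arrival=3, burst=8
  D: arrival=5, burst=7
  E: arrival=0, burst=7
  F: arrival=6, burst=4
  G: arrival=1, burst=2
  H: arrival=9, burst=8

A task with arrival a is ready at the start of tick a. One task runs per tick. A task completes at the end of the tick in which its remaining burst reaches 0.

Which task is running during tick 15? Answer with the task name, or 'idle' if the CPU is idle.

t=0: L0/L1/L2 = AE/-/- → run A
t=1: L0/L1/L2 = AEG/-/- → run A
t=2: L0/L1/L2 = AEGB/-/- → run A
t=3: L0/L1/L2 = AEGBC/-/- → run A
t=4: L0/L1/L2 = EGBC/A/- → run E
t=5: L0/L1/L2 = EGBCD/A/- → run E
t=6: L0/L1/L2 = EGBCDF/A/- → run E
t=7: L0/L1/L2 = EGBCDF/A/- → run E
t=8: L0/L1/L2 = GBCDF/AE/- → run G
t=9: L0/L1/L2 = GBCDFH/AE/- → run G
t=10: L0/L1/L2 = BCDFH/AE/- → run B
t=11: L0/L1/L2 = BCDFH/AE/- → run B
t=12: L0/L1/L2 = BCDFH/AE/- → run B
t=13: L0/L1/L2 = BCDFH/AE/- → run B
t=14: L0/L1/L2 = CDFH/AEB/- → run C
t=15: L0/L1/L2 = CDFH/AEB/- → run C
t=16: L0/L1/L2 = CDFH/AEB/- → run C
t=17: L0/L1/L2 = CDFH/AEB/- → run C
t=18: L0/L1/L2 = DFH/AEBC/- → run D
t=19: L0/L1/L2 = DFH/AEBC/- → run D
t=20: L0/L1/L2 = DFH/AEBC/- → run D
t=21: L0/L1/L2 = DFH/AEBC/- → run D
t=22: L0/L1/L2 = FH/AEBCD/- → run F
t=23: L0/L1/L2 = FH/AEBCD/- → run F
t=24: L0/L1/L2 = FH/AEBCD/- → run F
t=25: L0/L1/L2 = FH/AEBCD/- → run F
t=26: L0/L1/L2 = H/AEBCD/- → run H
t=27: L0/L1/L2 = H/AEBCD/- → run H
t=28: L0/L1/L2 = H/AEBCD/- → run H
t=29: L0/L1/L2 = H/AEBCD/- → run H
t=30: L0/L1/L2 = -/AEBCDH/- → run A
t=31: L0/L1/L2 = -/AEBCDH/- → run A
t=32: L0/L1/L2 = -/EBCDH/- → run E
t=33: L0/L1/L2 = -/EBCDH/- → run E
t=34: L0/L1/L2 = -/EBCDH/- → run E
t=35: L0/L1/L2 = -/BCDH/- → run B
t=36: L0/L1/L2 = -/BCDH/- → run B
t=37: L0/L1/L2 = -/BCDH/- → run B
t=38: L0/L1/L2 = -/BCDH/- → run B
t=39: L0/L1/L2 = -/CDH/- → run C
t=40: L0/L1/L2 = -/CDH/- → run C
t=41: L0/L1/L2 = -/CDH/- → run C
t=42: L0/L1/L2 = -/CDH/- → run C
t=43: L0/L1/L2 = -/DH/- → run D
t=44: L0/L1/L2 = -/DH/- → run D
t=45: L0/L1/L2 = -/DH/- → run D
t=46: L0/L1/L2 = -/H/- → run H
t=47: L0/L1/L2 = -/H/- → run H
t=48: L0/L1/L2 = -/H/- → run H
t=49: L0/L1/L2 = -/H/- → run H

running at tick 15 = C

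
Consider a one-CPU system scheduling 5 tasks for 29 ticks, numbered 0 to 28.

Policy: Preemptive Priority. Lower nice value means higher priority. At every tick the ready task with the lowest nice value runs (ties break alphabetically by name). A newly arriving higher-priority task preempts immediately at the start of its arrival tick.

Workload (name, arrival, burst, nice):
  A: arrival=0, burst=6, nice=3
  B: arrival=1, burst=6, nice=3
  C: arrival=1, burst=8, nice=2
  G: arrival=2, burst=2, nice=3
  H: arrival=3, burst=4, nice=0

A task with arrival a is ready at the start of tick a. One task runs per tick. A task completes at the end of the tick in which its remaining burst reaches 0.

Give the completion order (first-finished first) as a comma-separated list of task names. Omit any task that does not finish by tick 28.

t=0: ready={A} → run A
t=1: ready={A,B,C} → run C
t=2: ready={A,B,C,G} → run C
t=3: ready={A,B,C,G,H} → run H
t=4: ready={A,B,C,G,H} → run H
t=5: ready={A,B,C,G,H} → run H
t=6: ready={A,B,C,G,H} → run H
t=7: ready={A,B,C,G} → run C
t=8: ready={A,B,C,G} → run C
t=9: ready={A,B,C,G} → run C
t=10: ready={A,B,C,G} → run C
t=11: ready={A,B,C,G} → run C
t=12: ready={A,B,C,G} → run C
t=13: ready={A,B,G} → run A
t=14: ready={A,B,G} → run A
t=15: ready={A,B,G} → run A
t=16: ready={A,B,G} → run A
t=17: ready={A,B,G} → run A
t=18: ready={B,G} → run B
t=19: ready={B,G} → run B
t=20: ready={B,G} → run B
t=21: ready={B,G} → run B
t=22: ready={B,G} → run B
t=23: ready={B,G} → run B
t=24: ready={G} → run G
t=25: ready={G} → run G
t=26: (idle)
t=27: (idle)
t=28: (idle)

completion order = H, C, A, B, G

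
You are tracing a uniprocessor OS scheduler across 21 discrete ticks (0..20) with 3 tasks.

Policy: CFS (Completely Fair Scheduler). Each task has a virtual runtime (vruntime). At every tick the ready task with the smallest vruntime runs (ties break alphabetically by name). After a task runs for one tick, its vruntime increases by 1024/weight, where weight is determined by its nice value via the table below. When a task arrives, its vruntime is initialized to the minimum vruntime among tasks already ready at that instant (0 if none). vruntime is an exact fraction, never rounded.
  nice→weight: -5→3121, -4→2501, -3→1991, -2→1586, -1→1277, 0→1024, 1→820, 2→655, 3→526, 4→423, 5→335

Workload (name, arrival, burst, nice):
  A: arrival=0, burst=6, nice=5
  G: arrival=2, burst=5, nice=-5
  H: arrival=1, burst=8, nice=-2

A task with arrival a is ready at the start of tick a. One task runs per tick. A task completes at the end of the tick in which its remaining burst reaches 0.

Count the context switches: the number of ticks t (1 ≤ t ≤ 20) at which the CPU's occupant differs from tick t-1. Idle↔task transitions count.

t=0: vr[A=0] → run A
t=1: vr[A=1024/335 H=1024/335] → run A
t=2: vr[A=2048/335 G=1024/335 H=1024/335] → run G
t=3: vr[A=2048/335 G=3538944/1045535 H=1024/335] → run H
t=4: vr[A=2048/335 G=3538944/1045535 H=983552/265655] → run G
t=5: vr[A=2048/335 G=3881984/1045535 H=983552/265655] → run H
t=6: vr[A=2048/335 G=3881984/1045535 H=1155072/265655] → run G
t=7: vr[A=2048/335 G=4225024/1045535 H=1155072/265655] → run G
t=8: vr[A=2048/335 G=4568064/1045535 H=1155072/265655] → run H
t=9: vr[A=2048/335 G=4568064/1045535 H=1326592/265655] → run G
t=10: vr[A=2048/335 H=1326592/265655] → run H
t=11: vr[A=2048/335 H=1498112/265655] → run H
t=12: vr[A=2048/335 H=1669632/265655] → run A
t=13: vr[A=3072/335 H=1669632/265655] → run H
t=14: vr[A=3072/335 H=1841152/265655] → run H
t=15: vr[A=3072/335 H=2012672/265655] → run H
t=16: vr[A=3072/335] → run A
t=17: vr[A=4096/335] → run A
t=18: vr[A=1024/67] → run A
t=19: (idle)
t=20: (idle)

context switches = 12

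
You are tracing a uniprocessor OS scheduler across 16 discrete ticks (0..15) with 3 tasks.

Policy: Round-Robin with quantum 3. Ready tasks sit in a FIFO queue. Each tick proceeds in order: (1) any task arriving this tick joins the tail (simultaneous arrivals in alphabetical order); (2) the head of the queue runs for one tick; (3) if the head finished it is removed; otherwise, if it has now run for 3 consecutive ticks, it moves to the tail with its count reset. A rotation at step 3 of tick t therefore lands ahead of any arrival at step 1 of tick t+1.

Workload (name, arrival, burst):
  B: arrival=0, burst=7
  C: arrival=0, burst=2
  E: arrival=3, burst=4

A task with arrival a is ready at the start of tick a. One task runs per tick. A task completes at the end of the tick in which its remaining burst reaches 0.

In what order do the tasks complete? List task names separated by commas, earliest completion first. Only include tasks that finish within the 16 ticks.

t=0: queue=[B,C] q_used=0 → run B
t=1: queue=[B,C] q_used=1 → run B
t=2: queue=[B,C] q_used=2 → run B
t=3: queue=[C,B,E] q_used=0 → run C
t=4: queue=[C,B,E] q_used=1 → run C
t=5: queue=[B,E] q_used=0 → run B
t=6: queue=[B,E] q_used=1 → run B
t=7: queue=[B,E] q_used=2 → run B
t=8: queue=[E,B] q_used=0 → run E
t=9: queue=[E,B] q_used=1 → run E
t=10: queue=[E,B] q_used=2 → run E
t=11: queue=[B,E] q_used=0 → run B
t=12: queue=[E] q_used=0 → run E
t=13: (idle)
t=14: (idle)
t=15: (idle)

completion order = C, B, E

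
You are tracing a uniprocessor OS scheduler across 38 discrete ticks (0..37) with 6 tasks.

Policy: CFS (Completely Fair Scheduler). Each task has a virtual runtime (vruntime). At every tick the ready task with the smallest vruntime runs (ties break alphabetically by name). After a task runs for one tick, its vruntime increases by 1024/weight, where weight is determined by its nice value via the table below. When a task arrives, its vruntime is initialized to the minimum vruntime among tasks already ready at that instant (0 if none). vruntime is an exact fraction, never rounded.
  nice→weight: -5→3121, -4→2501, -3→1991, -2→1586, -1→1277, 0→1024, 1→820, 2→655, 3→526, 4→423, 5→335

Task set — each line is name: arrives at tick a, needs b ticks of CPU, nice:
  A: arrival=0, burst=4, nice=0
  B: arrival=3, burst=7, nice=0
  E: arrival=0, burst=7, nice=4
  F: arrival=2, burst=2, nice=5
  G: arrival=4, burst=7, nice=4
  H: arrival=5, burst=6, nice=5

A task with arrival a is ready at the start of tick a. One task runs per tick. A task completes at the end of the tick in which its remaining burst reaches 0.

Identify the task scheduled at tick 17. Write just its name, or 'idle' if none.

t=0: vr[A=0 E=0] → run A
t=1: vr[A=1 E=0] → run E
t=2: vr[A=1 E=1024/423 F=1] → run A
t=3: vr[A=2 B=1 E=1024/423 F=1] → run B
t=4: vr[A=2 B=2 E=1024/423 F=1 G=1] → run F
t=5: vr[A=2 B=2 E=1024/423 F=1359/335 G=1 H=1] → run G
t=6: vr[A=2 B=2 E=1024/423 F=1359/335 G=1447/423 H=1] → run H
t=7: vr[A=2 B=2 E=1024/423 F=1359/335 G=1447/423 H=1359/335] → run A
t=8: vr[A=3 B=2 E=1024/423 F=1359/335 G=1447/423 H=1359/335] → run B
t=9: vr[A=3 B=3 E=1024/423 F=1359/335 G=1447/423 H=1359/335] → run E
t=10: vr[A=3 B=3 E=2048/423 F=1359/335 G=1447/423 H=1359/335] → run A
t=11: vr[B=3 E=2048/423 F=1359/335 G=1447/423 H=1359/335] → run B
t=12: vr[B=4 E=2048/423 F=1359/335 G=1447/423 H=1359/335] → run G
t=13: vr[B=4 E=2048/423 F=1359/335 G=2471/423 H=1359/335] → run B
t=14: vr[B=5 E=2048/423 F=1359/335 G=2471/423 H=1359/335] → run F
t=15: vr[B=5 E=2048/423 G=2471/423 H=1359/335] → run H
t=16: vr[B=5 E=2048/423 G=2471/423 H=2383/335] → run E
t=17: vr[B=5 E=1024/141 G=2471/423 H=2383/335] → run B
t=18: vr[B=6 E=1024/141 G=2471/423 H=2383/335] → run G
t=19: vr[B=6 E=1024/141 G=1165/141 H=2383/335] → run B
t=20: vr[B=7 E=1024/141 G=1165/141 H=2383/335] → run B
t=21: vr[E=1024/141 G=1165/141 H=2383/335] → run H
t=22: vr[E=1024/141 G=1165/141 H=3407/335] → run E
t=23: vr[E=4096/423 G=1165/141 H=3407/335] → run G
t=24: vr[E=4096/423 G=4519/423 H=3407/335] → run E
t=25: vr[E=5120/423 G=4519/423 H=3407/335] → run H
t=26: vr[E=5120/423 G=4519/423 H=4431/335] → run G
t=27: vr[E=5120/423 G=5543/423 H=4431/335] → run E
t=28: vr[E=2048/141 G=5543/423 H=4431/335] → run G
t=29: vr[E=2048/141 G=2189/141 H=4431/335] → run H
t=30: vr[E=2048/141 G=2189/141 H=1091/67] → run E
t=31: vr[G=2189/141 H=1091/67] → run G
t=32: vr[H=1091/67] → run H
t=33: (idle)
t=34: (idle)
t=35: (idle)
t=36: (idle)
t=37: (idle)

running at tick 17 = B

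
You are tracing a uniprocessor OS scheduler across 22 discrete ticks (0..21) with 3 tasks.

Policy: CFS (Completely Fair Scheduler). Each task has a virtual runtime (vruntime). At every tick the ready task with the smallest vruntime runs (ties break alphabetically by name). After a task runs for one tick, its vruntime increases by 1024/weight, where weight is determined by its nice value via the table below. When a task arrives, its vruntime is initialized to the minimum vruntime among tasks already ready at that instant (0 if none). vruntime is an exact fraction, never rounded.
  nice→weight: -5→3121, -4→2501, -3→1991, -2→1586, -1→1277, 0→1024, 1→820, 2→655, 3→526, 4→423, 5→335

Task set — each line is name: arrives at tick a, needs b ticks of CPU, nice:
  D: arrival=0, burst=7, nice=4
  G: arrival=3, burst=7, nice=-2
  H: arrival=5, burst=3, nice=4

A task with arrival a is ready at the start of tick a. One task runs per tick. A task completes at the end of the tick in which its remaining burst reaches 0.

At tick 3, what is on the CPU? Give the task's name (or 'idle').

running at tick 3 = D

t=0: vr[D=0] → run D
t=1: vr[D=1024/423] → run D
t=2: vr[D=2048/423] → run D
t=3: vr[D=1024/141 G=1024/141] → run D
t=4: vr[D=4096/423 G=1024/141] → run G
t=5: vr[D=4096/423 G=884224/111813 H=884224/111813] → run G
t=6: vr[D=4096/423 G=956416/111813 H=884224/111813] → run H
t=7: vr[D=4096/423 G=956416/111813 H=3464704/335439] → run G
t=8: vr[D=4096/423 G=1028608/111813 H=3464704/335439] → run G
t=9: vr[D=4096/423 G=1100800/111813 H=3464704/335439] → run D
t=10: vr[D=5120/423 G=1100800/111813 H=3464704/335439] → run G
t=11: vr[D=5120/423 G=1172992/111813 H=3464704/335439] → run H
t=12: vr[D=5120/423 G=1172992/111813 H=4276736/335439] → run G
t=13: vr[D=5120/423 G=1245184/111813 H=4276736/335439] → run G
t=14: vr[D=5120/423 H=4276736/335439] → run D
t=15: vr[D=2048/141 H=4276736/335439] → run H
t=16: vr[D=2048/141] → run D
t=17: (idle)
t=18: (idle)
t=19: (idle)
t=20: (idle)
t=21: (idle)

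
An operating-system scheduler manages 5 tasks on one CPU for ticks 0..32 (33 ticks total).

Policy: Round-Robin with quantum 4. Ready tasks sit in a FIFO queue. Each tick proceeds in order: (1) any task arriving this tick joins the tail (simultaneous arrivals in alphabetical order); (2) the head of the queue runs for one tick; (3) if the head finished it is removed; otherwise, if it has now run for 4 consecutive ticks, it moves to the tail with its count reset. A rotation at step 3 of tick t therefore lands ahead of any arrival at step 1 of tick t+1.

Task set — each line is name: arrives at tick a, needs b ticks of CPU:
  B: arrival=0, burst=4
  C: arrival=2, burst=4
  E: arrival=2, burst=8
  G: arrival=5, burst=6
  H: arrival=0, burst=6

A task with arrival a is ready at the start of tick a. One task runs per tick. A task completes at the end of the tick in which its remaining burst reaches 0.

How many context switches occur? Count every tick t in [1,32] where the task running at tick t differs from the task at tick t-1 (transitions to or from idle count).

t=0: queue=[B,H] q_used=0 → run B
t=1: queue=[B,H] q_used=1 → run B
t=2: queue=[B,H,C,E] q_used=2 → run B
t=3: queue=[B,H,C,E] q_used=3 → run B
t=4: queue=[H,C,E] q_used=0 → run H
t=5: queue=[H,C,E,G] q_used=1 → run H
t=6: queue=[H,C,E,G] q_used=2 → run H
t=7: queue=[H,C,E,G] q_used=3 → run H
t=8: queue=[C,E,G,H] q_used=0 → run C
t=9: queue=[C,E,G,H] q_used=1 → run C
t=10: queue=[C,E,G,H] q_used=2 → run C
t=11: queue=[C,E,G,H] q_used=3 → run C
t=12: queue=[E,G,H] q_used=0 → run E
t=13: queue=[E,G,H] q_used=1 → run E
t=14: queue=[E,G,H] q_used=2 → run E
t=15: queue=[E,G,H] q_used=3 → run E
t=16: queue=[G,H,E] q_used=0 → run G
t=17: queue=[G,H,E] q_used=1 → run G
t=18: queue=[G,H,E] q_used=2 → run G
t=19: queue=[G,H,E] q_used=3 → run G
t=20: queue=[H,E,G] q_used=0 → run H
t=21: queue=[H,E,G] q_used=1 → run H
t=22: queue=[E,G] q_used=0 → run E
t=23: queue=[E,G] q_used=1 → run E
t=24: queue=[E,G] q_used=2 → run E
t=25: queue=[E,G] q_used=3 → run E
t=26: queue=[G] q_used=0 → run G
t=27: queue=[G] q_used=1 → run G
t=28: (idle)
t=29: (idle)
t=30: (idle)
t=31: (idle)
t=32: (idle)

context switches = 8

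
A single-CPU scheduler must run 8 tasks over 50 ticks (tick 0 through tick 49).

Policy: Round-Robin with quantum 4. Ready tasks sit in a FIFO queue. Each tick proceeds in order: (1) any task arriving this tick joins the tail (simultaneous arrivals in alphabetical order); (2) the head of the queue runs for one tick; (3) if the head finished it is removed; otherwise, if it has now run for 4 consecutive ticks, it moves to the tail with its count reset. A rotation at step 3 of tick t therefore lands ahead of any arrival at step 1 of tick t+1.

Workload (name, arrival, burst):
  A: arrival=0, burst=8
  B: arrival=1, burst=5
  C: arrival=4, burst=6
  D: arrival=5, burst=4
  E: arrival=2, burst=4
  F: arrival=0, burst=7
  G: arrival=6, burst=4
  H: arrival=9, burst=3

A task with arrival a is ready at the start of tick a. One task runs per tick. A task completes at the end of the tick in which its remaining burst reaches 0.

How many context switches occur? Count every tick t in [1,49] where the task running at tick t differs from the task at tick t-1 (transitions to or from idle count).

context switches = 12

t=0: queue=[A,F] q_used=0 → run A
t=1: queue=[A,F,B] q_used=1 → run A
t=2: queue=[A,F,B,E] q_used=2 → run A
t=3: queue=[A,F,B,E] q_used=3 → run A
t=4: queue=[F,B,E,A,C] q_used=0 → run F
t=5: queue=[F,B,E,A,C,D] q_used=1 → run F
t=6: queue=[F,B,E,A,C,D,G] q_used=2 → run F
t=7: queue=[F,B,E,A,C,D,G] q_used=3 → run F
t=8: queue=[B,E,A,C,D,G,F] q_used=0 → run B
t=9: queue=[B,E,A,C,D,G,F,H] q_used=1 → run B
t=10: queue=[B,E,A,C,D,G,F,H] q_used=2 → run B
t=11: queue=[B,E,A,C,D,G,F,H] q_used=3 → run B
t=12: queue=[E,A,C,D,G,F,H,B] q_used=0 → run E
t=13: queue=[E,A,C,D,G,F,H,B] q_used=1 → run E
t=14: queue=[E,A,C,D,G,F,H,B] q_used=2 → run E
t=15: queue=[E,A,C,D,G,F,H,B] q_used=3 → run E
t=16: queue=[A,C,D,G,F,H,B] q_used=0 → run A
t=17: queue=[A,C,D,G,F,H,B] q_used=1 → run A
t=18: queue=[A,C,D,G,F,H,B] q_used=2 → run A
t=19: queue=[A,C,D,G,F,H,B] q_used=3 → run A
t=20: queue=[C,D,G,F,H,B] q_used=0 → run C
t=21: queue=[C,D,G,F,H,B] q_used=1 → run C
t=22: queue=[C,D,G,F,H,B] q_used=2 → run C
t=23: queue=[C,D,G,F,H,B] q_used=3 → run C
t=24: queue=[D,G,F,H,B,C] q_used=0 → run D
t=25: queue=[D,G,F,H,B,C] q_used=1 → run D
t=26: queue=[D,G,F,H,B,C] q_used=2 → run D
t=27: queue=[D,G,F,H,B,C] q_used=3 → run D
t=28: queue=[G,F,H,B,C] q_used=0 → run G
t=29: queue=[G,F,H,B,C] q_used=1 → run G
t=30: queue=[G,F,H,B,C] q_used=2 → run G
t=31: queue=[G,F,H,B,C] q_used=3 → run G
t=32: queue=[F,H,B,C] q_used=0 → run F
t=33: queue=[F,H,B,C] q_used=1 → run F
t=34: queue=[F,H,B,C] q_used=2 → run F
t=35: queue=[H,B,C] q_used=0 → run H
t=36: queue=[H,B,C] q_used=1 → run H
t=37: queue=[H,B,C] q_used=2 → run H
t=38: queue=[B,C] q_used=0 → run B
t=39: queue=[C] q_used=0 → run C
t=40: queue=[C] q_used=1 → run C
t=41: (idle)
t=42: (idle)
t=43: (idle)
t=44: (idle)
t=45: (idle)
t=46: (idle)
t=47: (idle)
t=48: (idle)
t=49: (idle)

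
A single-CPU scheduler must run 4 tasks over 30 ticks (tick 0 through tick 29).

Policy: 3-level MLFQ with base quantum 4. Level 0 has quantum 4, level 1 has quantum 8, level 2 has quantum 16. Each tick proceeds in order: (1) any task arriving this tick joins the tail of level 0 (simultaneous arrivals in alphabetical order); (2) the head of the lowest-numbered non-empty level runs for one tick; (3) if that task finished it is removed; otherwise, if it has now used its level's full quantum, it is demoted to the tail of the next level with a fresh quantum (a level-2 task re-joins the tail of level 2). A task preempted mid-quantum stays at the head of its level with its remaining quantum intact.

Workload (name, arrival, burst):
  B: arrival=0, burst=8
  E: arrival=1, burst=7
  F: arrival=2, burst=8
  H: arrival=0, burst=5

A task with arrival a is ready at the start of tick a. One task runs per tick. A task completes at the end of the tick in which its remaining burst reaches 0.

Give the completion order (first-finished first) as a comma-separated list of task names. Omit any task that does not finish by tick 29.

t=0: L0/L1/L2 = BH/-/- → run B
t=1: L0/L1/L2 = BHE/-/- → run B
t=2: L0/L1/L2 = BHEF/-/- → run B
t=3: L0/L1/L2 = BHEF/-/- → run B
t=4: L0/L1/L2 = HEF/B/- → run H
t=5: L0/L1/L2 = HEF/B/- → run H
t=6: L0/L1/L2 = HEF/B/- → run H
t=7: L0/L1/L2 = HEF/B/- → run H
t=8: L0/L1/L2 = EF/BH/- → run E
t=9: L0/L1/L2 = EF/BH/- → run E
t=10: L0/L1/L2 = EF/BH/- → run E
t=11: L0/L1/L2 = EF/BH/- → run E
t=12: L0/L1/L2 = F/BHE/- → run F
t=13: L0/L1/L2 = F/BHE/- → run F
t=14: L0/L1/L2 = F/BHE/- → run F
t=15: L0/L1/L2 = F/BHE/- → run F
t=16: L0/L1/L2 = -/BHEF/- → run B
t=17: L0/L1/L2 = -/BHEF/- → run B
t=18: L0/L1/L2 = -/BHEF/- → run B
t=19: L0/L1/L2 = -/BHEF/- → run B
t=20: L0/L1/L2 = -/HEF/- → run H
t=21: L0/L1/L2 = -/EF/- → run E
t=22: L0/L1/L2 = -/EF/- → run E
t=23: L0/L1/L2 = -/EF/- → run E
t=24: L0/L1/L2 = -/F/- → run F
t=25: L0/L1/L2 = -/F/- → run F
t=26: L0/L1/L2 = -/F/- → run F
t=27: L0/L1/L2 = -/F/- → run F
t=28: (idle)
t=29: (idle)

completion order = B, H, E, F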